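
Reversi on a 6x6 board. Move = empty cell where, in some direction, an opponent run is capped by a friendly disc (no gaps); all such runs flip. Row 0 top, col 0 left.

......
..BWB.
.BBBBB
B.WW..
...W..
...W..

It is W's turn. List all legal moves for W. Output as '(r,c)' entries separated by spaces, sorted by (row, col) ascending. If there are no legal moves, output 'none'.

Answer: (0,2) (0,5) (1,0) (1,1) (1,5) (3,1) (3,5)

Derivation:
(0,1): no bracket -> illegal
(0,2): flips 2 -> legal
(0,3): no bracket -> illegal
(0,4): no bracket -> illegal
(0,5): flips 2 -> legal
(1,0): flips 1 -> legal
(1,1): flips 2 -> legal
(1,5): flips 2 -> legal
(2,0): no bracket -> illegal
(3,1): flips 1 -> legal
(3,4): no bracket -> illegal
(3,5): flips 1 -> legal
(4,0): no bracket -> illegal
(4,1): no bracket -> illegal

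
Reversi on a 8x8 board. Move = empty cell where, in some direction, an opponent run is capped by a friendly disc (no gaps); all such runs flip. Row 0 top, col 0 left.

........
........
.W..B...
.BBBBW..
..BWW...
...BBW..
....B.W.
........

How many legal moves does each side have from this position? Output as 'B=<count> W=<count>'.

Answer: B=9 W=13

Derivation:
-- B to move --
(1,0): flips 1 -> legal
(1,1): flips 1 -> legal
(1,2): no bracket -> illegal
(2,0): no bracket -> illegal
(2,2): no bracket -> illegal
(2,5): no bracket -> illegal
(2,6): flips 2 -> legal
(3,0): no bracket -> illegal
(3,6): flips 1 -> legal
(4,5): flips 2 -> legal
(4,6): flips 2 -> legal
(5,2): flips 1 -> legal
(5,6): flips 1 -> legal
(5,7): no bracket -> illegal
(6,5): no bracket -> illegal
(6,7): no bracket -> illegal
(7,5): no bracket -> illegal
(7,6): no bracket -> illegal
(7,7): flips 3 -> legal
B mobility = 9
-- W to move --
(1,3): flips 1 -> legal
(1,4): flips 2 -> legal
(1,5): no bracket -> illegal
(2,0): no bracket -> illegal
(2,2): flips 1 -> legal
(2,3): flips 1 -> legal
(2,5): flips 1 -> legal
(3,0): flips 4 -> legal
(4,0): no bracket -> illegal
(4,1): flips 2 -> legal
(4,5): no bracket -> illegal
(5,1): no bracket -> illegal
(5,2): flips 2 -> legal
(6,2): flips 1 -> legal
(6,3): flips 1 -> legal
(6,5): flips 1 -> legal
(7,3): flips 1 -> legal
(7,4): flips 2 -> legal
(7,5): no bracket -> illegal
W mobility = 13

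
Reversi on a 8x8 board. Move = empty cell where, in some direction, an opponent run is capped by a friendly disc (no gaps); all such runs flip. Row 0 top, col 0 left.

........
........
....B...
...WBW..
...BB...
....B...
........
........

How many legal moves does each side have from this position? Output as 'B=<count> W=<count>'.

Answer: B=7 W=4

Derivation:
-- B to move --
(2,2): flips 1 -> legal
(2,3): flips 1 -> legal
(2,5): no bracket -> illegal
(2,6): flips 1 -> legal
(3,2): flips 1 -> legal
(3,6): flips 1 -> legal
(4,2): flips 1 -> legal
(4,5): no bracket -> illegal
(4,6): flips 1 -> legal
B mobility = 7
-- W to move --
(1,3): flips 1 -> legal
(1,4): no bracket -> illegal
(1,5): flips 1 -> legal
(2,3): no bracket -> illegal
(2,5): no bracket -> illegal
(3,2): no bracket -> illegal
(4,2): no bracket -> illegal
(4,5): no bracket -> illegal
(5,2): no bracket -> illegal
(5,3): flips 2 -> legal
(5,5): flips 1 -> legal
(6,3): no bracket -> illegal
(6,4): no bracket -> illegal
(6,5): no bracket -> illegal
W mobility = 4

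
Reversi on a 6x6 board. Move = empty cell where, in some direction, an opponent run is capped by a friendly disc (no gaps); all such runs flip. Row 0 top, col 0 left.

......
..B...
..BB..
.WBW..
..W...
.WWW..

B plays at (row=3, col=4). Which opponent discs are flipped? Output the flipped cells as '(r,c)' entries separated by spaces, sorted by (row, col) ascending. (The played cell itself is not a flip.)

Dir NW: first cell 'B' (not opp) -> no flip
Dir N: first cell '.' (not opp) -> no flip
Dir NE: first cell '.' (not opp) -> no flip
Dir W: opp run (3,3) capped by B -> flip
Dir E: first cell '.' (not opp) -> no flip
Dir SW: first cell '.' (not opp) -> no flip
Dir S: first cell '.' (not opp) -> no flip
Dir SE: first cell '.' (not opp) -> no flip

Answer: (3,3)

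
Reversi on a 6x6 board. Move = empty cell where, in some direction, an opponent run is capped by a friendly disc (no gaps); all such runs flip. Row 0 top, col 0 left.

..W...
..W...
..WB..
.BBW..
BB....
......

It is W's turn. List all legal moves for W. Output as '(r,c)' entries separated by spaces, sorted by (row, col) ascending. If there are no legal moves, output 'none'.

(1,3): flips 1 -> legal
(1,4): no bracket -> illegal
(2,0): no bracket -> illegal
(2,1): no bracket -> illegal
(2,4): flips 1 -> legal
(3,0): flips 2 -> legal
(3,4): flips 1 -> legal
(4,2): flips 1 -> legal
(4,3): no bracket -> illegal
(5,0): no bracket -> illegal
(5,1): no bracket -> illegal
(5,2): no bracket -> illegal

Answer: (1,3) (2,4) (3,0) (3,4) (4,2)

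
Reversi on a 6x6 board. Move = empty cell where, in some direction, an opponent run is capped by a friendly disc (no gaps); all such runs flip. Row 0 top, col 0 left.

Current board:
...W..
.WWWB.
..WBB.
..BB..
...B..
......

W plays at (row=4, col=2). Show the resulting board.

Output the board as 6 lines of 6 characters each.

Answer: ...W..
.WWWB.
..WBB.
..WB..
..WB..
......

Derivation:
Place W at (4,2); scan 8 dirs for brackets.
Dir NW: first cell '.' (not opp) -> no flip
Dir N: opp run (3,2) capped by W -> flip
Dir NE: opp run (3,3) (2,4), next='.' -> no flip
Dir W: first cell '.' (not opp) -> no flip
Dir E: opp run (4,3), next='.' -> no flip
Dir SW: first cell '.' (not opp) -> no flip
Dir S: first cell '.' (not opp) -> no flip
Dir SE: first cell '.' (not opp) -> no flip
All flips: (3,2)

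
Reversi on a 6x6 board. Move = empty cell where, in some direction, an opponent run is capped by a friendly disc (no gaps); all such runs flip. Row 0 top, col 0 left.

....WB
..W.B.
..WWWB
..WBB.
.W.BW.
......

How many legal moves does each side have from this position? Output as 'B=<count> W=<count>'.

-- B to move --
(0,1): flips 2 -> legal
(0,2): no bracket -> illegal
(0,3): flips 1 -> legal
(1,1): flips 1 -> legal
(1,3): flips 1 -> legal
(1,5): flips 1 -> legal
(2,1): flips 4 -> legal
(3,0): no bracket -> illegal
(3,1): flips 1 -> legal
(3,5): no bracket -> illegal
(4,0): no bracket -> illegal
(4,2): no bracket -> illegal
(4,5): flips 1 -> legal
(5,0): flips 3 -> legal
(5,1): no bracket -> illegal
(5,2): no bracket -> illegal
(5,3): no bracket -> illegal
(5,4): flips 1 -> legal
(5,5): flips 1 -> legal
B mobility = 11
-- W to move --
(0,3): no bracket -> illegal
(1,3): no bracket -> illegal
(1,5): no bracket -> illegal
(3,5): flips 2 -> legal
(4,2): flips 2 -> legal
(4,5): flips 1 -> legal
(5,2): no bracket -> illegal
(5,3): flips 2 -> legal
(5,4): flips 1 -> legal
W mobility = 5

Answer: B=11 W=5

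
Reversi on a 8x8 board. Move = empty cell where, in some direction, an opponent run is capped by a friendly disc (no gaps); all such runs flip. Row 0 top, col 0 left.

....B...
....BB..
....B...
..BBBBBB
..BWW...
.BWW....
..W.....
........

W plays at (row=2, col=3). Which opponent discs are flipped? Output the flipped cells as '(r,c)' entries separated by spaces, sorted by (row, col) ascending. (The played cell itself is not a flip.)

Answer: (3,3)

Derivation:
Dir NW: first cell '.' (not opp) -> no flip
Dir N: first cell '.' (not opp) -> no flip
Dir NE: opp run (1,4), next='.' -> no flip
Dir W: first cell '.' (not opp) -> no flip
Dir E: opp run (2,4), next='.' -> no flip
Dir SW: opp run (3,2), next='.' -> no flip
Dir S: opp run (3,3) capped by W -> flip
Dir SE: opp run (3,4), next='.' -> no flip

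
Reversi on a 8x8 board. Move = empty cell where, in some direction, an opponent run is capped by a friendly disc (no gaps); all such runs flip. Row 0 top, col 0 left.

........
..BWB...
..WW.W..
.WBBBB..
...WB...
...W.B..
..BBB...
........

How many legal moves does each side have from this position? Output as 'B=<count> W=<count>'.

-- B to move --
(0,2): no bracket -> illegal
(0,3): flips 2 -> legal
(0,4): no bracket -> illegal
(1,1): flips 1 -> legal
(1,5): flips 1 -> legal
(1,6): flips 1 -> legal
(2,0): no bracket -> illegal
(2,1): no bracket -> illegal
(2,4): no bracket -> illegal
(2,6): no bracket -> illegal
(3,0): flips 1 -> legal
(3,6): flips 1 -> legal
(4,0): no bracket -> illegal
(4,1): no bracket -> illegal
(4,2): flips 2 -> legal
(5,2): flips 1 -> legal
(5,4): flips 1 -> legal
B mobility = 9
-- W to move --
(0,1): flips 1 -> legal
(0,2): flips 1 -> legal
(0,3): flips 1 -> legal
(0,4): no bracket -> illegal
(0,5): flips 1 -> legal
(1,1): flips 1 -> legal
(1,5): flips 1 -> legal
(2,1): flips 1 -> legal
(2,4): no bracket -> illegal
(2,6): flips 2 -> legal
(3,6): flips 4 -> legal
(4,1): flips 1 -> legal
(4,2): flips 1 -> legal
(4,5): flips 3 -> legal
(4,6): no bracket -> illegal
(5,1): no bracket -> illegal
(5,2): no bracket -> illegal
(5,4): no bracket -> illegal
(5,6): no bracket -> illegal
(6,1): no bracket -> illegal
(6,5): no bracket -> illegal
(6,6): flips 3 -> legal
(7,1): flips 1 -> legal
(7,2): no bracket -> illegal
(7,3): flips 1 -> legal
(7,4): no bracket -> illegal
(7,5): flips 1 -> legal
W mobility = 16

Answer: B=9 W=16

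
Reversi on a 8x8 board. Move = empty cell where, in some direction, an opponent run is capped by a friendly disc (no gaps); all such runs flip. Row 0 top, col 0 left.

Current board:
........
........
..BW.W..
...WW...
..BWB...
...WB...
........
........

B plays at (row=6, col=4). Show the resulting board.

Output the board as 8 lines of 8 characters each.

Place B at (6,4); scan 8 dirs for brackets.
Dir NW: opp run (5,3) capped by B -> flip
Dir N: first cell 'B' (not opp) -> no flip
Dir NE: first cell '.' (not opp) -> no flip
Dir W: first cell '.' (not opp) -> no flip
Dir E: first cell '.' (not opp) -> no flip
Dir SW: first cell '.' (not opp) -> no flip
Dir S: first cell '.' (not opp) -> no flip
Dir SE: first cell '.' (not opp) -> no flip
All flips: (5,3)

Answer: ........
........
..BW.W..
...WW...
..BWB...
...BB...
....B...
........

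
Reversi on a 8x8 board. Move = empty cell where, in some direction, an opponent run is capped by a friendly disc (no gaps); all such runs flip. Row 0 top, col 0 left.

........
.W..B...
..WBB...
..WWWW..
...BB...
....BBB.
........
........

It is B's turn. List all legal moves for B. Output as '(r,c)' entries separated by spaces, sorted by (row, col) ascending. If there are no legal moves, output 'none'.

Answer: (0,0) (2,1) (2,5) (2,6) (4,1) (4,2) (4,5) (4,6)

Derivation:
(0,0): flips 3 -> legal
(0,1): no bracket -> illegal
(0,2): no bracket -> illegal
(1,0): no bracket -> illegal
(1,2): no bracket -> illegal
(1,3): no bracket -> illegal
(2,0): no bracket -> illegal
(2,1): flips 2 -> legal
(2,5): flips 1 -> legal
(2,6): flips 1 -> legal
(3,1): no bracket -> illegal
(3,6): no bracket -> illegal
(4,1): flips 1 -> legal
(4,2): flips 1 -> legal
(4,5): flips 1 -> legal
(4,6): flips 1 -> legal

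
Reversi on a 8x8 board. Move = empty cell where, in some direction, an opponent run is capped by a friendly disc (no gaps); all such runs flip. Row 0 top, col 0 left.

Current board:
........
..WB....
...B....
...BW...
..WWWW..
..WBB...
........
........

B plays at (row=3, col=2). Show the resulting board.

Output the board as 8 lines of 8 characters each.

Answer: ........
..WB....
...B....
..BBW...
..WBWW..
..WBB...
........
........

Derivation:
Place B at (3,2); scan 8 dirs for brackets.
Dir NW: first cell '.' (not opp) -> no flip
Dir N: first cell '.' (not opp) -> no flip
Dir NE: first cell 'B' (not opp) -> no flip
Dir W: first cell '.' (not opp) -> no flip
Dir E: first cell 'B' (not opp) -> no flip
Dir SW: first cell '.' (not opp) -> no flip
Dir S: opp run (4,2) (5,2), next='.' -> no flip
Dir SE: opp run (4,3) capped by B -> flip
All flips: (4,3)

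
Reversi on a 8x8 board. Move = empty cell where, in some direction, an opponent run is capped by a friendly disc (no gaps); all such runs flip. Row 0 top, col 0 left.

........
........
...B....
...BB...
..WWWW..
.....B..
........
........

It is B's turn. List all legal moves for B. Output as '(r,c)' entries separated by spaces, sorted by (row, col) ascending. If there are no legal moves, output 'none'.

Answer: (3,5) (5,1) (5,2) (5,3) (5,4) (5,6)

Derivation:
(3,1): no bracket -> illegal
(3,2): no bracket -> illegal
(3,5): flips 1 -> legal
(3,6): no bracket -> illegal
(4,1): no bracket -> illegal
(4,6): no bracket -> illegal
(5,1): flips 1 -> legal
(5,2): flips 1 -> legal
(5,3): flips 1 -> legal
(5,4): flips 1 -> legal
(5,6): flips 1 -> legal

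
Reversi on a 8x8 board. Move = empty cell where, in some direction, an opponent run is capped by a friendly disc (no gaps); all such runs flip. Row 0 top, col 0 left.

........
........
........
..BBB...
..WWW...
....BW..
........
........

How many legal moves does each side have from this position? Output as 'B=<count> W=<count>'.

-- B to move --
(3,1): no bracket -> illegal
(3,5): no bracket -> illegal
(4,1): no bracket -> illegal
(4,5): no bracket -> illegal
(4,6): no bracket -> illegal
(5,1): flips 1 -> legal
(5,2): flips 2 -> legal
(5,3): flips 1 -> legal
(5,6): flips 1 -> legal
(6,4): no bracket -> illegal
(6,5): no bracket -> illegal
(6,6): flips 2 -> legal
B mobility = 5
-- W to move --
(2,1): flips 1 -> legal
(2,2): flips 2 -> legal
(2,3): flips 1 -> legal
(2,4): flips 2 -> legal
(2,5): flips 1 -> legal
(3,1): no bracket -> illegal
(3,5): no bracket -> illegal
(4,1): no bracket -> illegal
(4,5): no bracket -> illegal
(5,3): flips 1 -> legal
(6,3): no bracket -> illegal
(6,4): flips 1 -> legal
(6,5): flips 1 -> legal
W mobility = 8

Answer: B=5 W=8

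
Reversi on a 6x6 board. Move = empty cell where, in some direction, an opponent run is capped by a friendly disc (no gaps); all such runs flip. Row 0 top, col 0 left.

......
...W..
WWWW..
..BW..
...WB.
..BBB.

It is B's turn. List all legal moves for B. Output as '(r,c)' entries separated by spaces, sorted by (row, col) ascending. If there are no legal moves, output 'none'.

(0,2): no bracket -> illegal
(0,3): flips 4 -> legal
(0,4): no bracket -> illegal
(1,0): flips 1 -> legal
(1,1): flips 2 -> legal
(1,2): flips 1 -> legal
(1,4): flips 1 -> legal
(2,4): no bracket -> illegal
(3,0): no bracket -> illegal
(3,1): no bracket -> illegal
(3,4): flips 2 -> legal
(4,2): flips 1 -> legal

Answer: (0,3) (1,0) (1,1) (1,2) (1,4) (3,4) (4,2)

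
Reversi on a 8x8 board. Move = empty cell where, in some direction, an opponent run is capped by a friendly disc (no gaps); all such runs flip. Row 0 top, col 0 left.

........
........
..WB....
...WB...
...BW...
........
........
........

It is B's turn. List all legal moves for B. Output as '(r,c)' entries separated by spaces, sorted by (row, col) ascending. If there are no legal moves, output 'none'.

Answer: (2,1) (3,2) (4,5) (5,4)

Derivation:
(1,1): no bracket -> illegal
(1,2): no bracket -> illegal
(1,3): no bracket -> illegal
(2,1): flips 1 -> legal
(2,4): no bracket -> illegal
(3,1): no bracket -> illegal
(3,2): flips 1 -> legal
(3,5): no bracket -> illegal
(4,2): no bracket -> illegal
(4,5): flips 1 -> legal
(5,3): no bracket -> illegal
(5,4): flips 1 -> legal
(5,5): no bracket -> illegal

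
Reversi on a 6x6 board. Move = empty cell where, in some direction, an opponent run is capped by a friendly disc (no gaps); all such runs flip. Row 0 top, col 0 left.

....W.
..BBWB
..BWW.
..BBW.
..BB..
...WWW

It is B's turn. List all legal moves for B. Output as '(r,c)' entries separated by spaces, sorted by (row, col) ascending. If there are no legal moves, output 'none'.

(0,3): no bracket -> illegal
(0,5): flips 2 -> legal
(2,5): flips 3 -> legal
(3,5): flips 2 -> legal
(4,4): no bracket -> illegal
(4,5): flips 2 -> legal
(5,2): no bracket -> illegal

Answer: (0,5) (2,5) (3,5) (4,5)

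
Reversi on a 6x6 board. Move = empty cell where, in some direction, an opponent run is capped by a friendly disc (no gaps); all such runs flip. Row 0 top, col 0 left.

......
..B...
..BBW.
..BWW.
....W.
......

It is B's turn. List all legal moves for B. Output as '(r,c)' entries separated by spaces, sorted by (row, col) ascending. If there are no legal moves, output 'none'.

Answer: (2,5) (3,5) (4,3) (4,5) (5,5)

Derivation:
(1,3): no bracket -> illegal
(1,4): no bracket -> illegal
(1,5): no bracket -> illegal
(2,5): flips 1 -> legal
(3,5): flips 2 -> legal
(4,2): no bracket -> illegal
(4,3): flips 1 -> legal
(4,5): flips 1 -> legal
(5,3): no bracket -> illegal
(5,4): no bracket -> illegal
(5,5): flips 2 -> legal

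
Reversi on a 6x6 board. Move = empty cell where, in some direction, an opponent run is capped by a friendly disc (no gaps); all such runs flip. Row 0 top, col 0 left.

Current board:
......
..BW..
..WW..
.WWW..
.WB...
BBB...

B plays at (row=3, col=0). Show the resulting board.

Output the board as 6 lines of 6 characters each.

Place B at (3,0); scan 8 dirs for brackets.
Dir NW: edge -> no flip
Dir N: first cell '.' (not opp) -> no flip
Dir NE: first cell '.' (not opp) -> no flip
Dir W: edge -> no flip
Dir E: opp run (3,1) (3,2) (3,3), next='.' -> no flip
Dir SW: edge -> no flip
Dir S: first cell '.' (not opp) -> no flip
Dir SE: opp run (4,1) capped by B -> flip
All flips: (4,1)

Answer: ......
..BW..
..WW..
BWWW..
.BB...
BBB...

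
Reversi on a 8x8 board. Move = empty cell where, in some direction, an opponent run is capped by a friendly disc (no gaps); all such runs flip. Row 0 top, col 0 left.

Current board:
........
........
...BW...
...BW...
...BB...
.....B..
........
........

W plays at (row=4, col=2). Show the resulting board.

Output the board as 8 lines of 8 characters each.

Place W at (4,2); scan 8 dirs for brackets.
Dir NW: first cell '.' (not opp) -> no flip
Dir N: first cell '.' (not opp) -> no flip
Dir NE: opp run (3,3) capped by W -> flip
Dir W: first cell '.' (not opp) -> no flip
Dir E: opp run (4,3) (4,4), next='.' -> no flip
Dir SW: first cell '.' (not opp) -> no flip
Dir S: first cell '.' (not opp) -> no flip
Dir SE: first cell '.' (not opp) -> no flip
All flips: (3,3)

Answer: ........
........
...BW...
...WW...
..WBB...
.....B..
........
........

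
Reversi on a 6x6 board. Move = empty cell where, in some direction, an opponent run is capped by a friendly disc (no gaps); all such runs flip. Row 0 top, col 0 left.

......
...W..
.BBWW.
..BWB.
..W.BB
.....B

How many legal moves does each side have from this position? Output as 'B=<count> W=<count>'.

-- B to move --
(0,2): no bracket -> illegal
(0,3): no bracket -> illegal
(0,4): flips 1 -> legal
(1,2): flips 1 -> legal
(1,4): flips 2 -> legal
(1,5): no bracket -> illegal
(2,5): flips 2 -> legal
(3,1): no bracket -> illegal
(3,5): no bracket -> illegal
(4,1): no bracket -> illegal
(4,3): no bracket -> illegal
(5,1): no bracket -> illegal
(5,2): flips 1 -> legal
(5,3): no bracket -> illegal
B mobility = 5
-- W to move --
(1,0): no bracket -> illegal
(1,1): flips 1 -> legal
(1,2): flips 2 -> legal
(2,0): flips 2 -> legal
(2,5): no bracket -> illegal
(3,0): no bracket -> illegal
(3,1): flips 2 -> legal
(3,5): flips 1 -> legal
(4,1): flips 1 -> legal
(4,3): no bracket -> illegal
(5,3): no bracket -> illegal
(5,4): flips 2 -> legal
W mobility = 7

Answer: B=5 W=7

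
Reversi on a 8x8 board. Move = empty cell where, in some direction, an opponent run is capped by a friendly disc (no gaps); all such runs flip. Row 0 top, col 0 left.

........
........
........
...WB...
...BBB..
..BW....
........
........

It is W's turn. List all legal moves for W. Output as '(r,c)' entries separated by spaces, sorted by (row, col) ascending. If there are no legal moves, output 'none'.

(2,3): no bracket -> illegal
(2,4): no bracket -> illegal
(2,5): no bracket -> illegal
(3,2): no bracket -> illegal
(3,5): flips 2 -> legal
(3,6): no bracket -> illegal
(4,1): no bracket -> illegal
(4,2): no bracket -> illegal
(4,6): no bracket -> illegal
(5,1): flips 1 -> legal
(5,4): no bracket -> illegal
(5,5): flips 1 -> legal
(5,6): no bracket -> illegal
(6,1): no bracket -> illegal
(6,2): no bracket -> illegal
(6,3): no bracket -> illegal

Answer: (3,5) (5,1) (5,5)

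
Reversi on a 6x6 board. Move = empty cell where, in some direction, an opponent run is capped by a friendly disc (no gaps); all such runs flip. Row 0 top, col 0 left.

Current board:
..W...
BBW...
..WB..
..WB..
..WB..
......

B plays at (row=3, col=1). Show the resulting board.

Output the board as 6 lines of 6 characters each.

Answer: ..W...
BBW...
..WB..
.BBB..
..WB..
......

Derivation:
Place B at (3,1); scan 8 dirs for brackets.
Dir NW: first cell '.' (not opp) -> no flip
Dir N: first cell '.' (not opp) -> no flip
Dir NE: opp run (2,2), next='.' -> no flip
Dir W: first cell '.' (not opp) -> no flip
Dir E: opp run (3,2) capped by B -> flip
Dir SW: first cell '.' (not opp) -> no flip
Dir S: first cell '.' (not opp) -> no flip
Dir SE: opp run (4,2), next='.' -> no flip
All flips: (3,2)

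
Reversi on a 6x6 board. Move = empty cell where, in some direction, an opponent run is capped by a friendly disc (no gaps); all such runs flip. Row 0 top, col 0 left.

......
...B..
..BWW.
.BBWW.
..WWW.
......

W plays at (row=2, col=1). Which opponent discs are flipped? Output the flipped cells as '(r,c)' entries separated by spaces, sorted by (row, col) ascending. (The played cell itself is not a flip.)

Dir NW: first cell '.' (not opp) -> no flip
Dir N: first cell '.' (not opp) -> no flip
Dir NE: first cell '.' (not opp) -> no flip
Dir W: first cell '.' (not opp) -> no flip
Dir E: opp run (2,2) capped by W -> flip
Dir SW: first cell '.' (not opp) -> no flip
Dir S: opp run (3,1), next='.' -> no flip
Dir SE: opp run (3,2) capped by W -> flip

Answer: (2,2) (3,2)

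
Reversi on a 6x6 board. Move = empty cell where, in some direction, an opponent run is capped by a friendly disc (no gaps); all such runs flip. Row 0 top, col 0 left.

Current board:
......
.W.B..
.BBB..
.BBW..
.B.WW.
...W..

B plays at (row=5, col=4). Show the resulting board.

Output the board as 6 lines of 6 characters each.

Answer: ......
.W.B..
.BBB..
.BBW..
.B.BW.
...WB.

Derivation:
Place B at (5,4); scan 8 dirs for brackets.
Dir NW: opp run (4,3) capped by B -> flip
Dir N: opp run (4,4), next='.' -> no flip
Dir NE: first cell '.' (not opp) -> no flip
Dir W: opp run (5,3), next='.' -> no flip
Dir E: first cell '.' (not opp) -> no flip
Dir SW: edge -> no flip
Dir S: edge -> no flip
Dir SE: edge -> no flip
All flips: (4,3)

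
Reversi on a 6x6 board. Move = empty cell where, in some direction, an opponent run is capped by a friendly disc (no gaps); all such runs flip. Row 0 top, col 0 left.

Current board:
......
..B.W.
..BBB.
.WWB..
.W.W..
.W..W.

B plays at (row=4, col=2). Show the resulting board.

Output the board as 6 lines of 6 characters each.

Place B at (4,2); scan 8 dirs for brackets.
Dir NW: opp run (3,1), next='.' -> no flip
Dir N: opp run (3,2) capped by B -> flip
Dir NE: first cell 'B' (not opp) -> no flip
Dir W: opp run (4,1), next='.' -> no flip
Dir E: opp run (4,3), next='.' -> no flip
Dir SW: opp run (5,1), next=edge -> no flip
Dir S: first cell '.' (not opp) -> no flip
Dir SE: first cell '.' (not opp) -> no flip
All flips: (3,2)

Answer: ......
..B.W.
..BBB.
.WBB..
.WBW..
.W..W.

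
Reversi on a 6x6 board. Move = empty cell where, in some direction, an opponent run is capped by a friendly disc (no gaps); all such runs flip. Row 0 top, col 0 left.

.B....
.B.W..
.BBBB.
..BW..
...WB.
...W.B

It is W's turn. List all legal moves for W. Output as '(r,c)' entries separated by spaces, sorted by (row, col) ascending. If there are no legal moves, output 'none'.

(0,0): flips 2 -> legal
(0,2): no bracket -> illegal
(1,0): flips 2 -> legal
(1,2): no bracket -> illegal
(1,4): no bracket -> illegal
(1,5): flips 1 -> legal
(2,0): no bracket -> illegal
(2,5): no bracket -> illegal
(3,0): no bracket -> illegal
(3,1): flips 2 -> legal
(3,4): no bracket -> illegal
(3,5): flips 2 -> legal
(4,1): no bracket -> illegal
(4,2): no bracket -> illegal
(4,5): flips 1 -> legal
(5,4): no bracket -> illegal

Answer: (0,0) (1,0) (1,5) (3,1) (3,5) (4,5)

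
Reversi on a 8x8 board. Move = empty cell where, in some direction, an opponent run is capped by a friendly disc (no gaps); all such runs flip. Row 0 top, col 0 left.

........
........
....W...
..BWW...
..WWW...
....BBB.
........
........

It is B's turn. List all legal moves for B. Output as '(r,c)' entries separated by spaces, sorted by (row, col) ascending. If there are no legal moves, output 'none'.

Answer: (1,4) (2,2) (3,5) (5,2)

Derivation:
(1,3): no bracket -> illegal
(1,4): flips 3 -> legal
(1,5): no bracket -> illegal
(2,2): flips 2 -> legal
(2,3): no bracket -> illegal
(2,5): no bracket -> illegal
(3,1): no bracket -> illegal
(3,5): flips 2 -> legal
(4,1): no bracket -> illegal
(4,5): no bracket -> illegal
(5,1): no bracket -> illegal
(5,2): flips 1 -> legal
(5,3): no bracket -> illegal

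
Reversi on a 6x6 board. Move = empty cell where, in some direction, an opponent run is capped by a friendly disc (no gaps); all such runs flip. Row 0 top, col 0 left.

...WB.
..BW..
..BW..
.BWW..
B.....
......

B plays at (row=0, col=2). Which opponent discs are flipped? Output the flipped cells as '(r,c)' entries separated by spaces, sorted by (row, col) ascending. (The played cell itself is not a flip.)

Dir NW: edge -> no flip
Dir N: edge -> no flip
Dir NE: edge -> no flip
Dir W: first cell '.' (not opp) -> no flip
Dir E: opp run (0,3) capped by B -> flip
Dir SW: first cell '.' (not opp) -> no flip
Dir S: first cell 'B' (not opp) -> no flip
Dir SE: opp run (1,3), next='.' -> no flip

Answer: (0,3)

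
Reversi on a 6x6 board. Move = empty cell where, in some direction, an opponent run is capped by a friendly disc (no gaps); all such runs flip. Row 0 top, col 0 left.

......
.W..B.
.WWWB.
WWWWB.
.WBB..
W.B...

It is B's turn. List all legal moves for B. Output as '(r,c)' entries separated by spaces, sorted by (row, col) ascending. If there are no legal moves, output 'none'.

Answer: (1,0) (1,2) (1,3) (2,0) (4,0)

Derivation:
(0,0): no bracket -> illegal
(0,1): no bracket -> illegal
(0,2): no bracket -> illegal
(1,0): flips 2 -> legal
(1,2): flips 3 -> legal
(1,3): flips 2 -> legal
(2,0): flips 4 -> legal
(4,0): flips 1 -> legal
(4,4): no bracket -> illegal
(5,1): no bracket -> illegal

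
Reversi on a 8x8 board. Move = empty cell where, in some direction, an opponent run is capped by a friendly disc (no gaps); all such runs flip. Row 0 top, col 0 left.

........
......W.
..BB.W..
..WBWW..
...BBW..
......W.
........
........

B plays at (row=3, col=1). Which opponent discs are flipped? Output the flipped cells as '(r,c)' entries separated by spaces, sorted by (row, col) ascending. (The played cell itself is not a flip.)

Dir NW: first cell '.' (not opp) -> no flip
Dir N: first cell '.' (not opp) -> no flip
Dir NE: first cell 'B' (not opp) -> no flip
Dir W: first cell '.' (not opp) -> no flip
Dir E: opp run (3,2) capped by B -> flip
Dir SW: first cell '.' (not opp) -> no flip
Dir S: first cell '.' (not opp) -> no flip
Dir SE: first cell '.' (not opp) -> no flip

Answer: (3,2)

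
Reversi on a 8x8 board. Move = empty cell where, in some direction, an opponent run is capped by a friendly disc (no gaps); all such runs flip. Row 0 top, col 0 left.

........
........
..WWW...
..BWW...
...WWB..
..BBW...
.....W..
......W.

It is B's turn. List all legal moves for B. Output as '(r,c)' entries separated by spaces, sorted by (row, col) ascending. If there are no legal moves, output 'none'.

Answer: (1,2) (1,3) (1,4) (2,5) (3,5) (4,2) (5,5) (6,3)

Derivation:
(1,1): no bracket -> illegal
(1,2): flips 3 -> legal
(1,3): flips 3 -> legal
(1,4): flips 1 -> legal
(1,5): no bracket -> illegal
(2,1): no bracket -> illegal
(2,5): flips 2 -> legal
(3,1): no bracket -> illegal
(3,5): flips 3 -> legal
(4,2): flips 2 -> legal
(5,5): flips 1 -> legal
(5,6): no bracket -> illegal
(6,3): flips 1 -> legal
(6,4): no bracket -> illegal
(6,6): no bracket -> illegal
(6,7): no bracket -> illegal
(7,4): no bracket -> illegal
(7,5): no bracket -> illegal
(7,7): no bracket -> illegal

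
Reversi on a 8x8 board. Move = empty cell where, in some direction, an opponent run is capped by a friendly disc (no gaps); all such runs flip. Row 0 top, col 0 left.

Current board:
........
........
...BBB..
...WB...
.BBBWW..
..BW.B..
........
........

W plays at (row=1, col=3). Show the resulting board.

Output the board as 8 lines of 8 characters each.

Answer: ........
...W....
...WBB..
...WB...
.BBBWW..
..BW.B..
........
........

Derivation:
Place W at (1,3); scan 8 dirs for brackets.
Dir NW: first cell '.' (not opp) -> no flip
Dir N: first cell '.' (not opp) -> no flip
Dir NE: first cell '.' (not opp) -> no flip
Dir W: first cell '.' (not opp) -> no flip
Dir E: first cell '.' (not opp) -> no flip
Dir SW: first cell '.' (not opp) -> no flip
Dir S: opp run (2,3) capped by W -> flip
Dir SE: opp run (2,4), next='.' -> no flip
All flips: (2,3)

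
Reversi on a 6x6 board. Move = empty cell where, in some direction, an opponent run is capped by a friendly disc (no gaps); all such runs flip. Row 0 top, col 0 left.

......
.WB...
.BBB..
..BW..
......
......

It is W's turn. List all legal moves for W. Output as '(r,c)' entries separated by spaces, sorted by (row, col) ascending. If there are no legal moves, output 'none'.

(0,1): no bracket -> illegal
(0,2): no bracket -> illegal
(0,3): no bracket -> illegal
(1,0): no bracket -> illegal
(1,3): flips 2 -> legal
(1,4): no bracket -> illegal
(2,0): no bracket -> illegal
(2,4): no bracket -> illegal
(3,0): no bracket -> illegal
(3,1): flips 2 -> legal
(3,4): no bracket -> illegal
(4,1): no bracket -> illegal
(4,2): no bracket -> illegal
(4,3): no bracket -> illegal

Answer: (1,3) (3,1)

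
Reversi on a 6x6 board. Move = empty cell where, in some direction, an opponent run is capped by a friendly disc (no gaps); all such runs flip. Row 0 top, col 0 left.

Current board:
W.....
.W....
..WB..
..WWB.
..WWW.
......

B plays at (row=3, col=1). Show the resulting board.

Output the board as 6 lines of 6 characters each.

Answer: W.....
.W....
..WB..
.BBBB.
..WWW.
......

Derivation:
Place B at (3,1); scan 8 dirs for brackets.
Dir NW: first cell '.' (not opp) -> no flip
Dir N: first cell '.' (not opp) -> no flip
Dir NE: opp run (2,2), next='.' -> no flip
Dir W: first cell '.' (not opp) -> no flip
Dir E: opp run (3,2) (3,3) capped by B -> flip
Dir SW: first cell '.' (not opp) -> no flip
Dir S: first cell '.' (not opp) -> no flip
Dir SE: opp run (4,2), next='.' -> no flip
All flips: (3,2) (3,3)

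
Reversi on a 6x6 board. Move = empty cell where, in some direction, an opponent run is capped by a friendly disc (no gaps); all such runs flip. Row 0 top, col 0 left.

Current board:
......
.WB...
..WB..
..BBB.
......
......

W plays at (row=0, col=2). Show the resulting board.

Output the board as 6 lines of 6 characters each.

Answer: ..W...
.WW...
..WB..
..BBB.
......
......

Derivation:
Place W at (0,2); scan 8 dirs for brackets.
Dir NW: edge -> no flip
Dir N: edge -> no flip
Dir NE: edge -> no flip
Dir W: first cell '.' (not opp) -> no flip
Dir E: first cell '.' (not opp) -> no flip
Dir SW: first cell 'W' (not opp) -> no flip
Dir S: opp run (1,2) capped by W -> flip
Dir SE: first cell '.' (not opp) -> no flip
All flips: (1,2)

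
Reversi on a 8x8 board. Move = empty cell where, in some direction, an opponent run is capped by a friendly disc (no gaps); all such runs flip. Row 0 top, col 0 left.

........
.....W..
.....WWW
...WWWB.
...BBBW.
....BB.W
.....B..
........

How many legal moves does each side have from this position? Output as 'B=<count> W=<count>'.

-- B to move --
(0,4): no bracket -> illegal
(0,5): flips 3 -> legal
(0,6): no bracket -> illegal
(1,4): flips 1 -> legal
(1,6): flips 3 -> legal
(1,7): flips 2 -> legal
(2,2): flips 1 -> legal
(2,3): flips 2 -> legal
(2,4): flips 1 -> legal
(3,2): flips 3 -> legal
(3,7): flips 1 -> legal
(4,2): no bracket -> illegal
(4,7): flips 1 -> legal
(5,6): flips 1 -> legal
(6,6): no bracket -> illegal
(6,7): no bracket -> illegal
B mobility = 11
-- W to move --
(3,2): no bracket -> illegal
(3,7): flips 1 -> legal
(4,2): flips 3 -> legal
(4,7): flips 1 -> legal
(5,2): flips 1 -> legal
(5,3): flips 2 -> legal
(5,6): flips 1 -> legal
(6,3): flips 3 -> legal
(6,4): flips 3 -> legal
(6,6): flips 2 -> legal
(7,4): no bracket -> illegal
(7,5): flips 3 -> legal
(7,6): no bracket -> illegal
W mobility = 10

Answer: B=11 W=10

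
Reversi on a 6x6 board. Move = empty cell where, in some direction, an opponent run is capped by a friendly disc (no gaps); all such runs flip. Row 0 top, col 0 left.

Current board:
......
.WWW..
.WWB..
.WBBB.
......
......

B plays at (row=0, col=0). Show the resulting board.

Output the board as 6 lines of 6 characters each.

Place B at (0,0); scan 8 dirs for brackets.
Dir NW: edge -> no flip
Dir N: edge -> no flip
Dir NE: edge -> no flip
Dir W: edge -> no flip
Dir E: first cell '.' (not opp) -> no flip
Dir SW: edge -> no flip
Dir S: first cell '.' (not opp) -> no flip
Dir SE: opp run (1,1) (2,2) capped by B -> flip
All flips: (1,1) (2,2)

Answer: B.....
.BWW..
.WBB..
.WBBB.
......
......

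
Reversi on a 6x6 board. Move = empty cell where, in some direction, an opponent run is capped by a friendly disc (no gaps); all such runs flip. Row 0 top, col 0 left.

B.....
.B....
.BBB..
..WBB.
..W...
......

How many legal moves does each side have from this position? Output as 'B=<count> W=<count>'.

Answer: B=5 W=5

Derivation:
-- B to move --
(3,1): flips 1 -> legal
(4,1): flips 1 -> legal
(4,3): flips 1 -> legal
(5,1): flips 1 -> legal
(5,2): flips 2 -> legal
(5,3): no bracket -> illegal
B mobility = 5
-- W to move --
(0,1): no bracket -> illegal
(0,2): no bracket -> illegal
(1,0): flips 1 -> legal
(1,2): flips 1 -> legal
(1,3): no bracket -> illegal
(1,4): flips 1 -> legal
(2,0): no bracket -> illegal
(2,4): flips 1 -> legal
(2,5): no bracket -> illegal
(3,0): no bracket -> illegal
(3,1): no bracket -> illegal
(3,5): flips 2 -> legal
(4,3): no bracket -> illegal
(4,4): no bracket -> illegal
(4,5): no bracket -> illegal
W mobility = 5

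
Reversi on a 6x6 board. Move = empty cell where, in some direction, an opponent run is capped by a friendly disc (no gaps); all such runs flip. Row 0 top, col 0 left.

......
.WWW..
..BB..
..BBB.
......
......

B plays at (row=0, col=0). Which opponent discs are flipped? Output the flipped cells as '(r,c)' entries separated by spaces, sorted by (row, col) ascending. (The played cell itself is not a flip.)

Answer: (1,1)

Derivation:
Dir NW: edge -> no flip
Dir N: edge -> no flip
Dir NE: edge -> no flip
Dir W: edge -> no flip
Dir E: first cell '.' (not opp) -> no flip
Dir SW: edge -> no flip
Dir S: first cell '.' (not opp) -> no flip
Dir SE: opp run (1,1) capped by B -> flip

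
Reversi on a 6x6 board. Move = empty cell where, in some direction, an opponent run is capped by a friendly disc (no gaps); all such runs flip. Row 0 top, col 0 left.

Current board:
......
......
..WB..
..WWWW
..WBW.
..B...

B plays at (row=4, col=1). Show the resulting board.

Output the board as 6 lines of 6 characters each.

Answer: ......
......
..WB..
..BWWW
.BBBW.
..B...

Derivation:
Place B at (4,1); scan 8 dirs for brackets.
Dir NW: first cell '.' (not opp) -> no flip
Dir N: first cell '.' (not opp) -> no flip
Dir NE: opp run (3,2) capped by B -> flip
Dir W: first cell '.' (not opp) -> no flip
Dir E: opp run (4,2) capped by B -> flip
Dir SW: first cell '.' (not opp) -> no flip
Dir S: first cell '.' (not opp) -> no flip
Dir SE: first cell 'B' (not opp) -> no flip
All flips: (3,2) (4,2)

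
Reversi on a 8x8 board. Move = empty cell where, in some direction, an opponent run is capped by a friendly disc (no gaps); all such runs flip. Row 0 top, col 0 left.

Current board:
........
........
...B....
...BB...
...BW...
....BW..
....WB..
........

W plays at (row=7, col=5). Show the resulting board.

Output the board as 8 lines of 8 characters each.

Answer: ........
........
...B....
...BB...
...BW...
....BW..
....WW..
.....W..

Derivation:
Place W at (7,5); scan 8 dirs for brackets.
Dir NW: first cell 'W' (not opp) -> no flip
Dir N: opp run (6,5) capped by W -> flip
Dir NE: first cell '.' (not opp) -> no flip
Dir W: first cell '.' (not opp) -> no flip
Dir E: first cell '.' (not opp) -> no flip
Dir SW: edge -> no flip
Dir S: edge -> no flip
Dir SE: edge -> no flip
All flips: (6,5)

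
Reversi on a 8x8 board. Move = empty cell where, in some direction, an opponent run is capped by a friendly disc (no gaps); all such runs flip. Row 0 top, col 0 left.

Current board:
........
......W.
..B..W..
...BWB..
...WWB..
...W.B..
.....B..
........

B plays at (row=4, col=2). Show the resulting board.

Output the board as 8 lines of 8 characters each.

Answer: ........
......W.
..B..W..
...BWB..
..BBBB..
...W.B..
.....B..
........

Derivation:
Place B at (4,2); scan 8 dirs for brackets.
Dir NW: first cell '.' (not opp) -> no flip
Dir N: first cell '.' (not opp) -> no flip
Dir NE: first cell 'B' (not opp) -> no flip
Dir W: first cell '.' (not opp) -> no flip
Dir E: opp run (4,3) (4,4) capped by B -> flip
Dir SW: first cell '.' (not opp) -> no flip
Dir S: first cell '.' (not opp) -> no flip
Dir SE: opp run (5,3), next='.' -> no flip
All flips: (4,3) (4,4)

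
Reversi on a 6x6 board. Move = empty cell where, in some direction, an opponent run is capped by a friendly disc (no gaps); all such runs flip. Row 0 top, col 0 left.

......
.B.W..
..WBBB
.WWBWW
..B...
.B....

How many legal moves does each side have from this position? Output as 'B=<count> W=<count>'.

Answer: B=10 W=8

Derivation:
-- B to move --
(0,2): flips 1 -> legal
(0,3): flips 1 -> legal
(0,4): no bracket -> illegal
(1,2): flips 2 -> legal
(1,4): no bracket -> illegal
(2,0): flips 1 -> legal
(2,1): flips 1 -> legal
(3,0): flips 2 -> legal
(4,0): no bracket -> illegal
(4,1): flips 1 -> legal
(4,3): flips 1 -> legal
(4,4): flips 1 -> legal
(4,5): flips 2 -> legal
B mobility = 10
-- W to move --
(0,0): flips 1 -> legal
(0,1): no bracket -> illegal
(0,2): no bracket -> illegal
(1,0): no bracket -> illegal
(1,2): flips 1 -> legal
(1,4): flips 2 -> legal
(1,5): flips 1 -> legal
(2,0): no bracket -> illegal
(2,1): no bracket -> illegal
(4,0): no bracket -> illegal
(4,1): no bracket -> illegal
(4,3): flips 2 -> legal
(4,4): flips 1 -> legal
(5,0): no bracket -> illegal
(5,2): flips 1 -> legal
(5,3): flips 1 -> legal
W mobility = 8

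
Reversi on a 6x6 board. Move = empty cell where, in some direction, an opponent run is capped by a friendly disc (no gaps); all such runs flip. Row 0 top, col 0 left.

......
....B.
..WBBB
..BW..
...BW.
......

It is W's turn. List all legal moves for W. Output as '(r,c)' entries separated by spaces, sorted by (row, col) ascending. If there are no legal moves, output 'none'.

(0,3): no bracket -> illegal
(0,4): no bracket -> illegal
(0,5): no bracket -> illegal
(1,2): no bracket -> illegal
(1,3): flips 1 -> legal
(1,5): flips 1 -> legal
(2,1): no bracket -> illegal
(3,1): flips 1 -> legal
(3,4): no bracket -> illegal
(3,5): no bracket -> illegal
(4,1): no bracket -> illegal
(4,2): flips 2 -> legal
(5,2): no bracket -> illegal
(5,3): flips 1 -> legal
(5,4): no bracket -> illegal

Answer: (1,3) (1,5) (3,1) (4,2) (5,3)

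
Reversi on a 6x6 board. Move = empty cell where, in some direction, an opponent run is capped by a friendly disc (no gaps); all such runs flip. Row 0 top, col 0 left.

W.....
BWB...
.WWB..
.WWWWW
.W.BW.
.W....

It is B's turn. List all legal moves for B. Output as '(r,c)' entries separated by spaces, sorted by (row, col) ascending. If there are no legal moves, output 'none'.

(0,1): no bracket -> illegal
(0,2): no bracket -> illegal
(1,3): no bracket -> illegal
(2,0): flips 2 -> legal
(2,4): no bracket -> illegal
(2,5): flips 1 -> legal
(3,0): flips 1 -> legal
(4,0): no bracket -> illegal
(4,2): flips 2 -> legal
(4,5): flips 2 -> legal
(5,0): flips 2 -> legal
(5,2): no bracket -> illegal
(5,3): no bracket -> illegal
(5,4): no bracket -> illegal
(5,5): no bracket -> illegal

Answer: (2,0) (2,5) (3,0) (4,2) (4,5) (5,0)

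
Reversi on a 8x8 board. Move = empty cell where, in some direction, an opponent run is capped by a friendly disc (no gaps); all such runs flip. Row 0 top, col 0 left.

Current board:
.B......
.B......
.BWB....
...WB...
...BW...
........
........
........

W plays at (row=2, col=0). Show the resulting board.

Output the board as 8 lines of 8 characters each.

Place W at (2,0); scan 8 dirs for brackets.
Dir NW: edge -> no flip
Dir N: first cell '.' (not opp) -> no flip
Dir NE: opp run (1,1), next='.' -> no flip
Dir W: edge -> no flip
Dir E: opp run (2,1) capped by W -> flip
Dir SW: edge -> no flip
Dir S: first cell '.' (not opp) -> no flip
Dir SE: first cell '.' (not opp) -> no flip
All flips: (2,1)

Answer: .B......
.B......
WWWB....
...WB...
...BW...
........
........
........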